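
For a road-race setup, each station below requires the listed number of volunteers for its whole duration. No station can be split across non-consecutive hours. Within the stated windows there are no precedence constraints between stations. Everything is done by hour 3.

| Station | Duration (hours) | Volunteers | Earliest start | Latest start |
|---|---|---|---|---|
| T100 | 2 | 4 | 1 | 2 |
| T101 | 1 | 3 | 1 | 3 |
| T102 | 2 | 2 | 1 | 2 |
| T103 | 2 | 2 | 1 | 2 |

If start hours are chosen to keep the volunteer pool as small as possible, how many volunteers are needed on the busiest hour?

8

Early-start (T100@1, T101@1, T102@1, T103@1) gives peak 11: h1:11  h2:8  h3:0.
Shift T102→2, T103→2.
Schedule T100@1, T101@1, T102@2, T103@2: h1:7  h2:8  h3:4 — peak 8.
No arrangement of the 24 feasible schedules does better.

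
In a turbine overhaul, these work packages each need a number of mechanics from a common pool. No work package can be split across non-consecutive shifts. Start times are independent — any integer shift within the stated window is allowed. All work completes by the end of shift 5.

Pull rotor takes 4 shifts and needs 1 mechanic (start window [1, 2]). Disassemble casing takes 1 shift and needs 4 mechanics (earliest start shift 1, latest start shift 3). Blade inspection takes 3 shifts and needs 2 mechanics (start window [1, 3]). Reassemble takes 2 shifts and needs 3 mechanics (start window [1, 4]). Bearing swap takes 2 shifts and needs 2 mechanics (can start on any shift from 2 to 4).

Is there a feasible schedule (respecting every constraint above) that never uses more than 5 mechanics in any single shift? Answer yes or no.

The minimum achievable peak is 6; 5 < 6, so no feasible schedule stays within the cap.

no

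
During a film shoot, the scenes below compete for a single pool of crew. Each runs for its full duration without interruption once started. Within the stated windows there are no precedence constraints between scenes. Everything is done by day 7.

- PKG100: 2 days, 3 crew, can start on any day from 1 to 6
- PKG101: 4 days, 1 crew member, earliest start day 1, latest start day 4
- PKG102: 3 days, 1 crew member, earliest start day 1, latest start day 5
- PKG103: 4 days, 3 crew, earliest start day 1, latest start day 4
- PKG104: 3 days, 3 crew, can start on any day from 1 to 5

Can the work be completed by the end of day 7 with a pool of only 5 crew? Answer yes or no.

The minimum achievable peak is 6; 5 < 6, so no feasible schedule stays within the cap.

no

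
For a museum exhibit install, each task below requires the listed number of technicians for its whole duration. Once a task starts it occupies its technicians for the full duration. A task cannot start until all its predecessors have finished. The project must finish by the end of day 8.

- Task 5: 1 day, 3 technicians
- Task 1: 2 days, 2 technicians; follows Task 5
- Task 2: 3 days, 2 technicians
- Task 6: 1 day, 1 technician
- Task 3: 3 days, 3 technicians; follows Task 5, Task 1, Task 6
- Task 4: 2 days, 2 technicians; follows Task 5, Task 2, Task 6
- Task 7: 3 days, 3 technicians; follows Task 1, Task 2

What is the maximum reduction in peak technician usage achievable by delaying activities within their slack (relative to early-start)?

2

Early-start peak: d1:6  d2:4  d3:4  d4:8  d5:8  d6:6  d7:0  d8:0 ⇒ 8.
Leveled (Task 5@1, Task 1@2, Task 2@1, Task 6@1, Task 3@4, Task 4@4, Task 7@6): d1:6  d2:4  d3:4  d4:5  d5:5  d6:6  d7:3  d8:3 ⇒ 6.
Reduction 8 − 6 = 2.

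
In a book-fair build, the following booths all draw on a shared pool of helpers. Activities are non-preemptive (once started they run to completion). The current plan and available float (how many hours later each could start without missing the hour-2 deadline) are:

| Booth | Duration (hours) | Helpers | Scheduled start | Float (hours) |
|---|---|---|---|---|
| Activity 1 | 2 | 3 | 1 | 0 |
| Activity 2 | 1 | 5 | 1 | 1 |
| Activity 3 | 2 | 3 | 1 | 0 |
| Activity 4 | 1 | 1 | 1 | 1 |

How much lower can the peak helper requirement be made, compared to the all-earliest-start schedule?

1

Early-start peak: h1:12  h2:6 ⇒ 12.
Leveled (Activity 1@1, Activity 2@1, Activity 3@1, Activity 4@2): h1:11  h2:7 ⇒ 11.
Reduction 12 − 11 = 1.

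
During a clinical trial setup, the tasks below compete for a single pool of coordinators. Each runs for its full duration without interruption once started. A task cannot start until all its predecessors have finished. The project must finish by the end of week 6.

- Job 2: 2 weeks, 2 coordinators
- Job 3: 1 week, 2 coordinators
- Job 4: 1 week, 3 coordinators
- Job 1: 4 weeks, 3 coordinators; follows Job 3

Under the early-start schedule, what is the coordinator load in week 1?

At early start, week 1 has: Job 2, Job 3, Job 4.
Demand: 2 + 2 + 3 = 7.

7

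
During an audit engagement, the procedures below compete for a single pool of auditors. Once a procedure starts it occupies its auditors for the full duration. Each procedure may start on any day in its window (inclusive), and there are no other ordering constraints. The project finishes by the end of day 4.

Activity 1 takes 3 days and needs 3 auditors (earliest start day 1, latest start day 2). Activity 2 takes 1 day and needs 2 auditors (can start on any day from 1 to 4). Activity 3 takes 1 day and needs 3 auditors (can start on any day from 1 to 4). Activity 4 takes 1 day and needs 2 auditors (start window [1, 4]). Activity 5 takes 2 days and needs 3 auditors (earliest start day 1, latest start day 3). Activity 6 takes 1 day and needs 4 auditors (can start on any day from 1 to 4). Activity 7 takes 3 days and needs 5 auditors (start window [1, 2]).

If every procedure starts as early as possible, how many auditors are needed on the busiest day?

Early-start schedule: Activity 1@1, Activity 2@1, Activity 3@1, Activity 4@1, Activity 5@1, Activity 6@1, Activity 7@1.
Load per day: day 1: 22, day 2: 11, day 3: 8, day 4: 0.
Peak is 22.

22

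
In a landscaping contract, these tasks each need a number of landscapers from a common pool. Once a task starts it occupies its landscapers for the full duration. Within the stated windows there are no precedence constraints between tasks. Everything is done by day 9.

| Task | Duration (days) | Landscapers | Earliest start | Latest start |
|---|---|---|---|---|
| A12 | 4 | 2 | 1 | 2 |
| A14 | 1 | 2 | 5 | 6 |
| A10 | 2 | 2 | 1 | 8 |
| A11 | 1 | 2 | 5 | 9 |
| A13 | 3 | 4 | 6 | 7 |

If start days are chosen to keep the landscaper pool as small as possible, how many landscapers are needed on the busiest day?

Schedule A12@1, A14@5, A10@1, A11@5, A13@6: d1:4  d2:4  d3:2  d4:2  d5:4  d6:4  d7:4  d8:4  d9:0 — peak 4.
Total landscaper-days = 28 over 9 days ⇒ peak ≥ ⌈28/9⌉ = 4, so 4 is optimal.

4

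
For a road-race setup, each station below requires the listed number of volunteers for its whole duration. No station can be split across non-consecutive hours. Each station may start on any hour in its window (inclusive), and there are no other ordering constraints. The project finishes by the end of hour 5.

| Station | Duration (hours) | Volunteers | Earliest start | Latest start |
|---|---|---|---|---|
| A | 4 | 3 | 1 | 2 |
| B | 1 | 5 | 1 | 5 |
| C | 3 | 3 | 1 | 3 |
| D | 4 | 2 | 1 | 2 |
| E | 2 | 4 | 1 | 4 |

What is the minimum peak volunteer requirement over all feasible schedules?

9

Early-start (A@1, B@1, C@1, D@1, E@1) gives peak 17: h1:17  h2:12  h3:8  h4:5  h5:0.
Shift B→5, E→4.
Schedule A@1, B@5, C@1, D@1, E@4: h1:8  h2:8  h3:8  h4:9  h5:9 — peak 9.
Total volunteer-hours = 42 over 5 hours ⇒ peak ≥ ⌈42/5⌉ = 9, so 9 is optimal.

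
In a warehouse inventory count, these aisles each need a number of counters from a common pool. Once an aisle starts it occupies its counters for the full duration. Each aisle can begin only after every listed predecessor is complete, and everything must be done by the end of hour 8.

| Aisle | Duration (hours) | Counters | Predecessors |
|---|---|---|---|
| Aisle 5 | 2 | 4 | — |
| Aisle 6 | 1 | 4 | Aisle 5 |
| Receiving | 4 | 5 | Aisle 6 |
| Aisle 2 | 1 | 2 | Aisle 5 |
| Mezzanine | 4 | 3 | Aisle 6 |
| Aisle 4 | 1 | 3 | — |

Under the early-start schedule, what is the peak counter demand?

8

Early-start schedule: Aisle 5@1, Aisle 6@3, Receiving@4, Aisle 2@3, Mezzanine@4, Aisle 4@1.
Load per hour: hour 1: 7, hour 2: 4, hour 3: 6, hour 4: 8, hour 5: 8, hour 6: 8, hour 7: 8, hour 8: 0.
Peak is 8.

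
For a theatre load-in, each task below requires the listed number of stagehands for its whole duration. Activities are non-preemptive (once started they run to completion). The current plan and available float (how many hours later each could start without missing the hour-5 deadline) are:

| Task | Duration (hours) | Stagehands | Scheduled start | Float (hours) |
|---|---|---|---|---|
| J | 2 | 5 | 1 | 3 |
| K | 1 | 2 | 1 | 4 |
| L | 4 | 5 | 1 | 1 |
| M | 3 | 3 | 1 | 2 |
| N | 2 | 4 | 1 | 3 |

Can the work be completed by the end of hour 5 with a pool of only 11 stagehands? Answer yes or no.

no

The minimum achievable peak is 12; 11 < 12, so no feasible schedule stays within the cap.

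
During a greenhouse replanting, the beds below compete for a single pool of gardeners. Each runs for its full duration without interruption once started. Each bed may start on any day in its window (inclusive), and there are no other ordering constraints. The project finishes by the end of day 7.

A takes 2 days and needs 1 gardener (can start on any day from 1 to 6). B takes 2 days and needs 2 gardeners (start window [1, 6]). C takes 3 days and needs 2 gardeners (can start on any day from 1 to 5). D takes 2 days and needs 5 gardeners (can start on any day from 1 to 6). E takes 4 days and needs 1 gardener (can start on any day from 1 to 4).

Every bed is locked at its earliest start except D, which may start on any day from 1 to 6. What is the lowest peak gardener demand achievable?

6

D@1: d1:11  d2:11  d3:3  d4:1  d5:0  d6:0  d7:0 → peak 11
D@2: d1:6  d2:11  d3:8  d4:1  d5:0  d6:0  d7:0 → peak 11
D@3: d1:6  d2:6  d3:8  d4:6  d5:0  d6:0  d7:0 → peak 8
D@4: d1:6  d2:6  d3:3  d4:6  d5:5  d6:0  d7:0 → peak 6
D@5: d1:6  d2:6  d3:3  d4:1  d5:5  d6:5  d7:0 → peak 6
D@6: d1:6  d2:6  d3:3  d4:1  d5:0  d6:5  d7:5 → peak 6
Best is D@4, peak 6.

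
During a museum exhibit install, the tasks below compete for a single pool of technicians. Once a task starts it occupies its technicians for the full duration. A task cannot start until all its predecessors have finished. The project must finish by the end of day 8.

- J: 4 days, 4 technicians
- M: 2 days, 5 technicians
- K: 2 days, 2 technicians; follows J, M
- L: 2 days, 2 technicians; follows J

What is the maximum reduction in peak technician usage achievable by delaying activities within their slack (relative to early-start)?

Early-start peak: d1:9  d2:9  d3:4  d4:4  d5:4  d6:4  d7:0  d8:0 ⇒ 9.
Leveled (J@1, M@5, K@7, L@7): d1:4  d2:4  d3:4  d4:4  d5:5  d6:5  d7:4  d8:4 ⇒ 5.
Reduction 9 − 5 = 4.

4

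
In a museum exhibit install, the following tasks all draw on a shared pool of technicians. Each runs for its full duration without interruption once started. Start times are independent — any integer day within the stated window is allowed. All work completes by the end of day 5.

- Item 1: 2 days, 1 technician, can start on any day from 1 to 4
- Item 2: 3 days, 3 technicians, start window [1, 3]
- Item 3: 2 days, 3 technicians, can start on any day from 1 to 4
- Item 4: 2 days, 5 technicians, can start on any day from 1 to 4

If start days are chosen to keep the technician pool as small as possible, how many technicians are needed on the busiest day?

6

Early-start (Item 1@1, Item 2@1, Item 3@1, Item 4@1) gives peak 12: d1:12  d2:12  d3:3  d4:0  d5:0.
Shift Item 2→3, Item 3→3.
Schedule Item 1@1, Item 2@3, Item 3@3, Item 4@1: d1:6  d2:6  d3:6  d4:6  d5:3 — peak 6.
Total technician-days = 27 over 5 days ⇒ peak ≥ ⌈27/5⌉ = 6, so 6 is optimal.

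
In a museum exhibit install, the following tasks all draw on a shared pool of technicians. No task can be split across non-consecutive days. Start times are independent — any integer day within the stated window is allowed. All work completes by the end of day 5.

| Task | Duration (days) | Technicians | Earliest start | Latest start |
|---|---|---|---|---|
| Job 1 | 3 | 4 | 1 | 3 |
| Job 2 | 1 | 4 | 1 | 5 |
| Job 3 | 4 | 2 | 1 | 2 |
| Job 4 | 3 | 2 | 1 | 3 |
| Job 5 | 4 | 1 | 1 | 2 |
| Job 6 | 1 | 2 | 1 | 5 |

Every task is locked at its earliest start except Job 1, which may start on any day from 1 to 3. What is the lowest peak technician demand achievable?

11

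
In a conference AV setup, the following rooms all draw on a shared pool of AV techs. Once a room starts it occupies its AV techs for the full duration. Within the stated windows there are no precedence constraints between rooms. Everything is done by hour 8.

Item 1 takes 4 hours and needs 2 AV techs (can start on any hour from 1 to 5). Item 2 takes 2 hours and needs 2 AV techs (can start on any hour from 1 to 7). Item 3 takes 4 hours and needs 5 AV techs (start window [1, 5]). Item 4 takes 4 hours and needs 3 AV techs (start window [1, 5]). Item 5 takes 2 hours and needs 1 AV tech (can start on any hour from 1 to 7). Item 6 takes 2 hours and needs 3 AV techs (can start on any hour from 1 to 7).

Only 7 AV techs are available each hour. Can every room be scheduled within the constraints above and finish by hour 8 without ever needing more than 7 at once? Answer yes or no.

Schedule Item 1@1, Item 2@5, Item 3@1, Item 4@5, Item 5@5, Item 6@7: h1:7  h2:7  h3:7  h4:7  h5:6  h6:6  h7:6  h8:6 — peak 7 ≤ 7.

yes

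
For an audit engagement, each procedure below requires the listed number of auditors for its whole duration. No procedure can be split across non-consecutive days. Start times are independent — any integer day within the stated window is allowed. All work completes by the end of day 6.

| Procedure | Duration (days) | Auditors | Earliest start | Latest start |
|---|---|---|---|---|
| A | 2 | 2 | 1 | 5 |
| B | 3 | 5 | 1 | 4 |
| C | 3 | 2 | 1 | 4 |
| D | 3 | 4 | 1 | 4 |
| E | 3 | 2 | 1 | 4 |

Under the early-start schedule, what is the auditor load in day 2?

At early start, day 2 has: A, B, C, D, E.
Demand: 2 + 5 + 2 + 4 + 2 = 15.

15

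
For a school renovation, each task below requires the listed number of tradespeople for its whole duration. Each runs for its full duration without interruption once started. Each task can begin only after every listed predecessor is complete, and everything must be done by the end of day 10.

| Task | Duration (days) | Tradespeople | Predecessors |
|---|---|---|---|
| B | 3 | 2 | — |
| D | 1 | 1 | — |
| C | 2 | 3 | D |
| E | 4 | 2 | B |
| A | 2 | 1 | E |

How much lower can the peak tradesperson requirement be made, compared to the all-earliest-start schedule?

1

Early-start peak: d1:3  d2:5  d3:5  d4:2  d5:2  d6:2  d7:2  d8:1  d9:1  d10:0 ⇒ 5.
Leveled (B@1, D@1, C@8, E@4, A@8): d1:3  d2:2  d3:2  d4:2  d5:2  d6:2  d7:2  d8:4  d9:4  d10:0 ⇒ 4.
Reduction 5 − 4 = 1.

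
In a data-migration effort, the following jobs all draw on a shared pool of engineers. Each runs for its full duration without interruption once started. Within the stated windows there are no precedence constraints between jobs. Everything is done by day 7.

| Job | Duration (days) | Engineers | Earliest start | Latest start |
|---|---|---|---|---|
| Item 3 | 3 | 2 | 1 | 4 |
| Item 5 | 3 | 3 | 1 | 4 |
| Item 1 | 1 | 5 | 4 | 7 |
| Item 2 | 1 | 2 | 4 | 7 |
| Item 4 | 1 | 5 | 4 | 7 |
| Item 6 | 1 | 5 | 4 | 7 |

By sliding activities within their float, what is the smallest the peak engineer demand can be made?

5

Early-start (Item 3@1, Item 5@1, Item 1@4, Item 2@4, Item 4@4, Item 6@4) gives peak 17: d1:5  d2:5  d3:5  d4:17  d5:0  d6:0  d7:0.
Shift Item 2→5, Item 4→6, Item 6→7.
Schedule Item 3@1, Item 5@1, Item 1@4, Item 2@5, Item 4@6, Item 6@7: d1:5  d2:5  d3:5  d4:5  d5:2  d6:5  d7:5 — peak 5.
Total engineer-days = 32 over 7 days ⇒ peak ≥ ⌈32/7⌉ = 5, so 5 is optimal.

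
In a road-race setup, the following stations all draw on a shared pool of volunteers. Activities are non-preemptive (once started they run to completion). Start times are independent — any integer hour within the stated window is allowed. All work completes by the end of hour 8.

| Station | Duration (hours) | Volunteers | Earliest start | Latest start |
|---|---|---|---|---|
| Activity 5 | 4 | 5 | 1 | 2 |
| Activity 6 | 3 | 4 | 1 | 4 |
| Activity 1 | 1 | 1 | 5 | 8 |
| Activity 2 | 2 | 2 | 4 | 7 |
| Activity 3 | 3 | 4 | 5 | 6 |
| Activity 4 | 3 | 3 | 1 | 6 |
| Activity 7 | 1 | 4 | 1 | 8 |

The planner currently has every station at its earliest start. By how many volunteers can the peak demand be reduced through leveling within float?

7

Early-start peak: h1:16  h2:12  h3:12  h4:7  h5:7  h6:4  h7:4  h8:0 ⇒ 16.
Leveled (Activity 5@1, Activity 6@1, Activity 1@5, Activity 2@4, Activity 3@5, Activity 4@6, Activity 7@8): h1:9  h2:9  h3:9  h4:7  h5:7  h6:7  h7:7  h8:7 ⇒ 9.
Reduction 16 − 9 = 7.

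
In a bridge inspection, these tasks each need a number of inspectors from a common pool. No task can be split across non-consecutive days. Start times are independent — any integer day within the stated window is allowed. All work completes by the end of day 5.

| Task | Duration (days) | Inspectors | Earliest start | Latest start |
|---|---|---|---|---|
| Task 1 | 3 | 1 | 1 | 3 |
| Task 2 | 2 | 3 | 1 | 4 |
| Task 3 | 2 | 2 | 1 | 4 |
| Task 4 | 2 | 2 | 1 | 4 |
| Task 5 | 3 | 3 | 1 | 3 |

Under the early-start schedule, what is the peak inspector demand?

11

Early-start schedule: Task 1@1, Task 2@1, Task 3@1, Task 4@1, Task 5@1.
Load per day: day 1: 11, day 2: 11, day 3: 4, day 4: 0, day 5: 0.
Peak is 11.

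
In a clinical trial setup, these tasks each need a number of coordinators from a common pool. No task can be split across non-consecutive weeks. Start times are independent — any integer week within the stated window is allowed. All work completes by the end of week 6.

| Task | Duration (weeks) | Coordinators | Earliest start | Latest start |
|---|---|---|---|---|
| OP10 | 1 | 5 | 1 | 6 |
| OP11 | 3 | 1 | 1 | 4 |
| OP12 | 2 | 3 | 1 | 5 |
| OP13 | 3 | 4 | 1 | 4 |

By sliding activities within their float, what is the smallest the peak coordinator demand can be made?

Early-start (OP10@1, OP11@1, OP12@1, OP13@1) gives peak 13: w1:13  w2:8  w3:5  w4:0  w5:0  w6:0.
Shift OP11→2, OP12→2, OP13→4.
Schedule OP10@1, OP11@2, OP12@2, OP13@4: w1:5  w2:4  w3:4  w4:5  w5:4  w6:4 — peak 5.
Total coordinator-weeks = 26 over 6 weeks ⇒ peak ≥ ⌈26/6⌉ = 5, so 5 is optimal.

5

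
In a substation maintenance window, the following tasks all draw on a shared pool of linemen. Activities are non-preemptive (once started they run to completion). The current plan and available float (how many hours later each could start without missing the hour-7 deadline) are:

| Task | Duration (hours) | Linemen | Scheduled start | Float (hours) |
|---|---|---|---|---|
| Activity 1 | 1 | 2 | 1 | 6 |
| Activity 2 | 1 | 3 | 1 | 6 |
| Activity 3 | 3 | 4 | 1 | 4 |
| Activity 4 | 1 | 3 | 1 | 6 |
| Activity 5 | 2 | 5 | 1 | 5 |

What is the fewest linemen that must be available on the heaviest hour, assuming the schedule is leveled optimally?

5

Early-start (Activity 1@1, Activity 2@1, Activity 3@1, Activity 4@1, Activity 5@1) gives peak 17: h1:17  h2:9  h3:4  h4:0  h5:0  h6:0  h7:0.
Shift Activity 3→2, Activity 4→5, Activity 5→6.
Schedule Activity 1@1, Activity 2@1, Activity 3@2, Activity 4@5, Activity 5@6: h1:5  h2:4  h3:4  h4:4  h5:3  h6:5  h7:5 — peak 5.
Total lineman-hours = 30 over 7 hours ⇒ peak ≥ ⌈30/7⌉ = 5, so 5 is optimal.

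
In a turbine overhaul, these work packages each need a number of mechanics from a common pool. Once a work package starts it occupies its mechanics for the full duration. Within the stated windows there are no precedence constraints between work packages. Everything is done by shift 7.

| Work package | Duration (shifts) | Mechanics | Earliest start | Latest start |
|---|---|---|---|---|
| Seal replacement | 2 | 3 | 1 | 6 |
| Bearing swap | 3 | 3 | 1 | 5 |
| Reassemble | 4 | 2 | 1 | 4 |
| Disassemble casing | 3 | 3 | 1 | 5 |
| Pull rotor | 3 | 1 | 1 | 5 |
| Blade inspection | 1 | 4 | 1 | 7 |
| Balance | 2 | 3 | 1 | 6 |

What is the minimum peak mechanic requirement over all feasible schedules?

Early-start (Seal replacement@1, Bearing swap@1, Reassemble@1, Disassemble casing@1, Pull rotor@1, Blade inspection@1, Balance@1) gives peak 19: s1:19  s2:15  s3:9  s4:2  s5:0  s6:0  s7:0.
Shift Disassemble casing→3, Pull rotor→4, Blade inspection→5, Balance→6.
Schedule Seal replacement@1, Bearing swap@1, Reassemble@1, Disassemble casing@3, Pull rotor@4, Blade inspection@5, Balance@6: s1:8  s2:8  s3:8  s4:6  s5:8  s6:4  s7:3 — peak 8.

8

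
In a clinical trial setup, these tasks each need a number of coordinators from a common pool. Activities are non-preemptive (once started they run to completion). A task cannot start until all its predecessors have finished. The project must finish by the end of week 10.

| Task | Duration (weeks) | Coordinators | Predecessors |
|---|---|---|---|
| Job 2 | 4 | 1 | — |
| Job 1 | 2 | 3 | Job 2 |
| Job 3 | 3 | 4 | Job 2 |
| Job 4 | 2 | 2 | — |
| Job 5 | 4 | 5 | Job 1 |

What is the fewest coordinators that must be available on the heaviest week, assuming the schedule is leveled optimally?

9

Schedule Job 2@1, Job 1@5, Job 3@5, Job 4@1, Job 5@7: w1:3  w2:3  w3:1  w4:1  w5:7  w6:7  w7:9  w8:5  w9:5  w10:5 — peak 9.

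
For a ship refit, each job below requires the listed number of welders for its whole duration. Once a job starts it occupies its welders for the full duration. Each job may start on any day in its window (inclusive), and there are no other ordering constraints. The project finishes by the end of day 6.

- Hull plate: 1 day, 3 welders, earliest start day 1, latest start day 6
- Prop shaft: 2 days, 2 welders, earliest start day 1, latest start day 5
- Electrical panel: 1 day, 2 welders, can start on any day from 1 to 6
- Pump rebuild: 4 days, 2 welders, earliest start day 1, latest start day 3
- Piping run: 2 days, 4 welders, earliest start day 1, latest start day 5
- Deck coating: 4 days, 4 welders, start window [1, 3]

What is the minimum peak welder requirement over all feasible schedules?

8

Early-start (Hull plate@1, Prop shaft@1, Electrical panel@1, Pump rebuild@1, Piping run@1, Deck coating@1) gives peak 17: d1:17  d2:12  d3:6  d4:6  d5:0  d6:0.
Shift Electrical panel→2, Piping run→5, Deck coating→3.
Schedule Hull plate@1, Prop shaft@1, Electrical panel@2, Pump rebuild@1, Piping run@5, Deck coating@3: d1:7  d2:6  d3:6  d4:6  d5:8  d6:8 — peak 8.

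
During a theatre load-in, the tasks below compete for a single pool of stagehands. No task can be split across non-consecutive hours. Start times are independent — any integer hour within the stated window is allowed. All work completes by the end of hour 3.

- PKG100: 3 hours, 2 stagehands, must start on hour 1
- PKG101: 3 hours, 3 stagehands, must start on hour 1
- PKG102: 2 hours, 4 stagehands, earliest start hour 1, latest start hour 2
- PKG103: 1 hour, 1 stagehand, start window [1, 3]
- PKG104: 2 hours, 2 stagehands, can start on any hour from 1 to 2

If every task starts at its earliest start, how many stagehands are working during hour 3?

At early start, hour 3 has: PKG100, PKG101.
Demand: 2 + 3 = 5.

5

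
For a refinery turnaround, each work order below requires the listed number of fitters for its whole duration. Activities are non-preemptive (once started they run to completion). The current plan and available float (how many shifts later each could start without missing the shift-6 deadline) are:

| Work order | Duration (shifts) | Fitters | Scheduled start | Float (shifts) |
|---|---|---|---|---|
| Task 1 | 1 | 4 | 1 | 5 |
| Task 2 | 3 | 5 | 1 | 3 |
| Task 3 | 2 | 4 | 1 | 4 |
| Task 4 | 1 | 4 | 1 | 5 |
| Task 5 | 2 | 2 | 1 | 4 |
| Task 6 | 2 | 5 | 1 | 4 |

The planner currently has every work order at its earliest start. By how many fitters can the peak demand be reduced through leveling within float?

Early-start peak: s1:24  s2:16  s3:5  s4:0  s5:0  s6:0 ⇒ 24.
Leveled (Task 1@1, Task 2@1, Task 3@2, Task 4@4, Task 5@4, Task 6@5): s1:9  s2:9  s3:9  s4:6  s5:7  s6:5 ⇒ 9.
Reduction 24 − 9 = 15.

15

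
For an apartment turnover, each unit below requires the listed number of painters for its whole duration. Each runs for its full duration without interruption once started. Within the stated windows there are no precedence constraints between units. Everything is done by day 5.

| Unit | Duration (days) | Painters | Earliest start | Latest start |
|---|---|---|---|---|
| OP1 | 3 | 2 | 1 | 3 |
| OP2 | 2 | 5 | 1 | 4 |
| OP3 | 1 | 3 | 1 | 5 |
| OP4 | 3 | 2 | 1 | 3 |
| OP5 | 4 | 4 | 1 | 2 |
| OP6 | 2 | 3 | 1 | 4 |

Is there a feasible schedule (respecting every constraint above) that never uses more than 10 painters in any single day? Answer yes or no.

no

The minimum achievable peak is 11; 10 < 11, so no feasible schedule stays within the cap.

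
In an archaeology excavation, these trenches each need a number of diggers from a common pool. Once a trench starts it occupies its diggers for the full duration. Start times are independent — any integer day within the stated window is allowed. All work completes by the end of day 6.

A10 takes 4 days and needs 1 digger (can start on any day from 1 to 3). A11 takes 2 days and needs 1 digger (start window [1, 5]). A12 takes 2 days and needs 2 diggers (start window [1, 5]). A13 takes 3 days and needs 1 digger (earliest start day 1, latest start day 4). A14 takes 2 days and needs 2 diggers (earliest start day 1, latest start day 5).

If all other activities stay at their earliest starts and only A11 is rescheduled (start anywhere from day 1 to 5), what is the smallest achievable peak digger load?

6

A11@1: d1:7  d2:7  d3:2  d4:1  d5:0  d6:0 → peak 7
A11@2: d1:6  d2:7  d3:3  d4:1  d5:0  d6:0 → peak 7
A11@3: d1:6  d2:6  d3:3  d4:2  d5:0  d6:0 → peak 6
A11@4: d1:6  d2:6  d3:2  d4:2  d5:1  d6:0 → peak 6
A11@5: d1:6  d2:6  d3:2  d4:1  d5:1  d6:1 → peak 6
Best is A11@3, peak 6.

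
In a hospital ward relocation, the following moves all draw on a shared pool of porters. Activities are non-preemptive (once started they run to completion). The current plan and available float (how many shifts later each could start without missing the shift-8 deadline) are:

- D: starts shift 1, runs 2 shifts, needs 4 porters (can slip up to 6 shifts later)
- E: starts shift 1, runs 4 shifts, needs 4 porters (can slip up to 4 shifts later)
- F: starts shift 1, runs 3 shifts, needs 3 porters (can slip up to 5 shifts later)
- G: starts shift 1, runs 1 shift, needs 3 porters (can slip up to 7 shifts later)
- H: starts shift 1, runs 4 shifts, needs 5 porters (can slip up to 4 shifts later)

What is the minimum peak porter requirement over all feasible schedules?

Early-start (D@1, E@1, F@1, G@1, H@1) gives peak 19: s1:19  s2:16  s3:12  s4:9  s5:0  s6:0  s7:0  s8:0.
Shift F→3, G→6, H→5.
Schedule D@1, E@1, F@3, G@6, H@5: s1:8  s2:8  s3:7  s4:7  s5:8  s6:8  s7:5  s8:5 — peak 8.

8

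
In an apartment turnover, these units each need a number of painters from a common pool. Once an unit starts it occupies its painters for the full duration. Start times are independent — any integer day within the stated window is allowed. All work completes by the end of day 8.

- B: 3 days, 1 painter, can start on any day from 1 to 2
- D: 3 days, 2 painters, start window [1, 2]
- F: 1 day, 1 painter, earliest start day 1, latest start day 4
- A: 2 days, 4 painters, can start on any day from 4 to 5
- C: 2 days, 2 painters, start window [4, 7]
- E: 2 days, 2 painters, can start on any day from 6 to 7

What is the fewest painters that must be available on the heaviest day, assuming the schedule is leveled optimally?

Early-start (B@1, D@1, F@1, A@4, C@4, E@6) gives peak 6: d1:4  d2:3  d3:3  d4:6  d5:6  d6:2  d7:2  d8:0.
Shift C→6.
Schedule B@1, D@1, F@1, A@4, C@6, E@6: d1:4  d2:3  d3:3  d4:4  d5:4  d6:4  d7:4  d8:0 — peak 4.
Total painter-days = 26 over 8 days ⇒ peak ≥ ⌈26/8⌉ = 4, so 4 is optimal.

4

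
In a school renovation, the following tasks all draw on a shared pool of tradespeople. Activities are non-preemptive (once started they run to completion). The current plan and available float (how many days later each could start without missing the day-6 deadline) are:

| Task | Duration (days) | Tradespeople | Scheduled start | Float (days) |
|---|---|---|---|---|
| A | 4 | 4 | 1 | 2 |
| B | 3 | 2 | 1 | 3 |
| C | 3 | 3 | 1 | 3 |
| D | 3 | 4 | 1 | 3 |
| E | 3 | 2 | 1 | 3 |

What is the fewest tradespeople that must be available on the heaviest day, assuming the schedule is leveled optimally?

10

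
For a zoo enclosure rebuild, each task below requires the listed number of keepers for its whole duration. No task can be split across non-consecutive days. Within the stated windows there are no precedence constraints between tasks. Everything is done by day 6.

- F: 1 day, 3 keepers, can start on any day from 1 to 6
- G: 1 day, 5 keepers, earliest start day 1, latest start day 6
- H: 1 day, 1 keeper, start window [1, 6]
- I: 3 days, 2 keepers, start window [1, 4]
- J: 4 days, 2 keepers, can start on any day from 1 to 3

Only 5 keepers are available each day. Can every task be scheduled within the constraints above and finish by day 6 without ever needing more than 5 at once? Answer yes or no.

yes

Schedule F@1, G@2, H@1, I@3, J@3: d1:4  d2:5  d3:4  d4:4  d5:4  d6:2 — peak 5 ≤ 5.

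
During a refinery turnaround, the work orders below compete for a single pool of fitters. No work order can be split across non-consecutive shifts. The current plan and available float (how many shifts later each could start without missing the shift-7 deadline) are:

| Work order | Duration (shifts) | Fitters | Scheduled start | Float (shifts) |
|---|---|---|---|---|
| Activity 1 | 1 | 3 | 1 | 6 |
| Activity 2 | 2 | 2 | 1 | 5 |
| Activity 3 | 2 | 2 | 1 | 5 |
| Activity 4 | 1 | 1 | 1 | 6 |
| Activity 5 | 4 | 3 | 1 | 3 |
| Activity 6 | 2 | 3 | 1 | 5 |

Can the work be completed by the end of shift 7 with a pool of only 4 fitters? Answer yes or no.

Total fitter-shifts = 30; over 7 shifts the average is 30/7 > 4, so some shift must exceed 4.

no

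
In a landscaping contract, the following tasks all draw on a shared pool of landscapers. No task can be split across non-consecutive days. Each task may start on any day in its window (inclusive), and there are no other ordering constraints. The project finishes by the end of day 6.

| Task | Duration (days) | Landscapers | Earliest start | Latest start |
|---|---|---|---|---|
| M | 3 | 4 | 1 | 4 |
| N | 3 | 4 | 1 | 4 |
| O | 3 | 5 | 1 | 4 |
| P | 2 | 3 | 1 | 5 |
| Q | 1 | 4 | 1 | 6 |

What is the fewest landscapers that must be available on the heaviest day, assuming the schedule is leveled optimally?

Early-start (M@1, N@1, O@1, P@1, Q@1) gives peak 20: d1:20  d2:16  d3:13  d4:0  d5:0  d6:0.
Shift O→4, P→4, Q→6.
Schedule M@1, N@1, O@4, P@4, Q@6: d1:8  d2:8  d3:8  d4:8  d5:8  d6:9 — peak 9.
Total landscaper-days = 49 over 6 days ⇒ peak ≥ ⌈49/6⌉ = 9, so 9 is optimal.

9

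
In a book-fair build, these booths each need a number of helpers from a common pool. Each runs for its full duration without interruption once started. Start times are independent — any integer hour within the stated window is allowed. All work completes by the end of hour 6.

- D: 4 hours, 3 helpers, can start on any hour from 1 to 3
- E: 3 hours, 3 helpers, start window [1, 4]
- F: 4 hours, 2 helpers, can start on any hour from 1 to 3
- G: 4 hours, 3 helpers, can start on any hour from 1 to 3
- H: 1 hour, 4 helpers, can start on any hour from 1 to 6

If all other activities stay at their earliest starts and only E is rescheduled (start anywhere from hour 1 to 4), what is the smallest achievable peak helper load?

E@1: h1:15  h2:11  h3:11  h4:8  h5:0  h6:0 → peak 15
E@2: h1:12  h2:11  h3:11  h4:11  h5:0  h6:0 → peak 12
E@3: h1:12  h2:8  h3:11  h4:11  h5:3  h6:0 → peak 12
E@4: h1:12  h2:8  h3:8  h4:11  h5:3  h6:3 → peak 12
Best is E@2, peak 12.

12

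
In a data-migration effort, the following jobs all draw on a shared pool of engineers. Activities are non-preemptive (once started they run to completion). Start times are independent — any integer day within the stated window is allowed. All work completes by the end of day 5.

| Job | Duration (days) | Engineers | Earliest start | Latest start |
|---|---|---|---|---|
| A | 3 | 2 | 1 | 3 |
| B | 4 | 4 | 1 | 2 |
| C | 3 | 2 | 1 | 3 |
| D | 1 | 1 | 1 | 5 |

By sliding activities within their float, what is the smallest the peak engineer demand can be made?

Early-start (A@1, B@1, C@1, D@1) gives peak 9: d1:9  d2:8  d3:8  d4:4  d5:0.
Shift D→4.
Schedule A@1, B@1, C@1, D@4: d1:8  d2:8  d3:8  d4:5  d5:0 — peak 8.

8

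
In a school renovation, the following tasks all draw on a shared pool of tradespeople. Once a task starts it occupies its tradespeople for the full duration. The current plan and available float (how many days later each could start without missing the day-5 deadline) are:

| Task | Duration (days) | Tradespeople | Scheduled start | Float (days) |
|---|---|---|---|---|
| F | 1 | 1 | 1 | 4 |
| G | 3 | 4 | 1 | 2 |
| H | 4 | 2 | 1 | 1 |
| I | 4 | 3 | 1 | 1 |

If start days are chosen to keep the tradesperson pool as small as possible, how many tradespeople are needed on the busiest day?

9

Early-start (F@1, G@1, H@1, I@1) gives peak 10: d1:10  d2:9  d3:9  d4:5  d5:0.
Shift I→2.
Schedule F@1, G@1, H@1, I@2: d1:7  d2:9  d3:9  d4:5  d5:3 — peak 9.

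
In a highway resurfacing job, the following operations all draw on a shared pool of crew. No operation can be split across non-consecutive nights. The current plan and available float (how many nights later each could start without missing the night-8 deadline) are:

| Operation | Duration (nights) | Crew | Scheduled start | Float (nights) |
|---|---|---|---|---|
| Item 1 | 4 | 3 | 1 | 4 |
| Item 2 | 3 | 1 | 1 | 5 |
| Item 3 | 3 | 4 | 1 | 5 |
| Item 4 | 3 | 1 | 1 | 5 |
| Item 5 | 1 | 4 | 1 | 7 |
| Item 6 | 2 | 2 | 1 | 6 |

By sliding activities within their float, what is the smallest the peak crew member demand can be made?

Early-start (Item 1@1, Item 2@1, Item 3@1, Item 4@1, Item 5@1, Item 6@1) gives peak 15: n1:15  n2:11  n3:9  n4:3  n5:0  n6:0  n7:0  n8:0.
Shift Item 2→3, Item 3→5, Item 4→6, Item 5→8.
Schedule Item 1@1, Item 2@3, Item 3@5, Item 4@6, Item 5@8, Item 6@1: n1:5  n2:5  n3:4  n4:4  n5:5  n6:5  n7:5  n8:5 — peak 5.
Total crew member-nights = 38 over 8 nights ⇒ peak ≥ ⌈38/8⌉ = 5, so 5 is optimal.

5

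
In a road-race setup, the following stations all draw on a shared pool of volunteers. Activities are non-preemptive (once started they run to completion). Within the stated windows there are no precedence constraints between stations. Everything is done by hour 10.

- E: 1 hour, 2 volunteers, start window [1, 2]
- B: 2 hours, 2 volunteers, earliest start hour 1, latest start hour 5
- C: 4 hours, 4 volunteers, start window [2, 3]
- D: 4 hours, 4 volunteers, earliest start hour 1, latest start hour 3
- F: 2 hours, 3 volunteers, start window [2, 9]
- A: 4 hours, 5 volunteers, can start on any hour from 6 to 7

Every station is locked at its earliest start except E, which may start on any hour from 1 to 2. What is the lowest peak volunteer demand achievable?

13

E@1: h1:8  h2:13  h3:11  h4:8  h5:4  h6:5  h7:5  h8:5  h9:5  h10:0 → peak 13
E@2: h1:6  h2:15  h3:11  h4:8  h5:4  h6:5  h7:5  h8:5  h9:5  h10:0 → peak 15
Best is E@1, peak 13.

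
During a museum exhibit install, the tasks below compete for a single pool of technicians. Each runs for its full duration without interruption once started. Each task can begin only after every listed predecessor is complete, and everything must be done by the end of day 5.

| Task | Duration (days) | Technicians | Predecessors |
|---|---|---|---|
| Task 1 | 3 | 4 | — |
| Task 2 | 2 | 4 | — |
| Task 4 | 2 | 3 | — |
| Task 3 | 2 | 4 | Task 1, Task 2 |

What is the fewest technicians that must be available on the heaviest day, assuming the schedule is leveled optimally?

8

Early-start (Task 1@1, Task 2@1, Task 4@1, Task 3@4) gives peak 11: d1:11  d2:11  d3:4  d4:4  d5:4.
Shift Task 4→3.
Schedule Task 1@1, Task 2@1, Task 4@3, Task 3@4: d1:8  d2:8  d3:7  d4:7  d5:4 — peak 8.
No arrangement of the 8 feasible schedules does better.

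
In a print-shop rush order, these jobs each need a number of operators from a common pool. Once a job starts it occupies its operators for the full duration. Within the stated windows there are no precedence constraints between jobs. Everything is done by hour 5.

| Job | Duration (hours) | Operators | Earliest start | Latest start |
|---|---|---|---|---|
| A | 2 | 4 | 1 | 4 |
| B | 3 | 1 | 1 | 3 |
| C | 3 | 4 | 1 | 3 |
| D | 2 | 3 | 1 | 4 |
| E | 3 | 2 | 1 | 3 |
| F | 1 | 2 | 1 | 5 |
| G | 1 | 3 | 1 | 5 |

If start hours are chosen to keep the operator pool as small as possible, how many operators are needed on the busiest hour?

Early-start (A@1, B@1, C@1, D@1, E@1, F@1, G@1) gives peak 19: h1:19  h2:14  h3:7  h4:0  h5:0.
Shift D→4, E→3, F→3, G→4.
Schedule A@1, B@1, C@1, D@4, E@3, F@3, G@4: h1:9  h2:9  h3:9  h4:8  h5:5 — peak 9.

9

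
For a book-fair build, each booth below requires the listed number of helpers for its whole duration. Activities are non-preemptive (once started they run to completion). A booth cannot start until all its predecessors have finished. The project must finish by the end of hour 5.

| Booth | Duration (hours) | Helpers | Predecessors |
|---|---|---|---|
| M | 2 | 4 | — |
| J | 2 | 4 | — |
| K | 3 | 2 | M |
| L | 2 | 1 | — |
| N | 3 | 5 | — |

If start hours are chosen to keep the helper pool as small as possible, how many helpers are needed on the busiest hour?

Early-start (M@1, J@1, K@3, L@1, N@1) gives peak 14: h1:14  h2:14  h3:7  h4:2  h5:2.
Shift L→3, N→3.
Schedule M@1, J@1, K@3, L@3, N@3: h1:8  h2:8  h3:8  h4:8  h5:7 — peak 8.
Total helper-hours = 39 over 5 hours ⇒ peak ≥ ⌈39/5⌉ = 8, so 8 is optimal.

8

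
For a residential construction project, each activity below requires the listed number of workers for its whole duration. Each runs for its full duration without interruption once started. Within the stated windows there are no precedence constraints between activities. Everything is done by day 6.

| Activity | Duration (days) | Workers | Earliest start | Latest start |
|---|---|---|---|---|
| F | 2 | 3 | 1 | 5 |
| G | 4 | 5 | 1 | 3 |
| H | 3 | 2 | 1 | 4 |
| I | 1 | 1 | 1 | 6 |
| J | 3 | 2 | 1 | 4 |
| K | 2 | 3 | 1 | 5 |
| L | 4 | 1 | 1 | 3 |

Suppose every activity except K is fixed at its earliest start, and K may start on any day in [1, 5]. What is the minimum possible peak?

K@1: d1:17  d2:16  d3:10  d4:6  d5:0  d6:0 → peak 17
K@2: d1:14  d2:16  d3:13  d4:6  d5:0  d6:0 → peak 16
K@3: d1:14  d2:13  d3:13  d4:9  d5:0  d6:0 → peak 14
K@4: d1:14  d2:13  d3:10  d4:9  d5:3  d6:0 → peak 14
K@5: d1:14  d2:13  d3:10  d4:6  d5:3  d6:3 → peak 14
Best is K@3, peak 14.

14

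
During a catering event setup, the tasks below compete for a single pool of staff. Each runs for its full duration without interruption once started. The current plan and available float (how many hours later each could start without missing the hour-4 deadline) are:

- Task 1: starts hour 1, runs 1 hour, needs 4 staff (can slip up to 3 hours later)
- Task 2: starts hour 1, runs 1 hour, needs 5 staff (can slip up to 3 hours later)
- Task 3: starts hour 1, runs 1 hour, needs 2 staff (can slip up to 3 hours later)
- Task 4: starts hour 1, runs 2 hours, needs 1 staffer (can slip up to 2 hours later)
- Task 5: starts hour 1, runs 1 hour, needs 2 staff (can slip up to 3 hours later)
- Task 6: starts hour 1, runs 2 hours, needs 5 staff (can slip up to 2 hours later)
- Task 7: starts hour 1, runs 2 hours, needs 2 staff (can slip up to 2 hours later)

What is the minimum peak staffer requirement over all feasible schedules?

8

Early-start (Task 1@1, Task 2@1, Task 3@1, Task 4@1, Task 5@1, Task 6@1, Task 7@1) gives peak 21: h1:21  h2:8  h3:0  h4:0.
Shift Task 2→2, Task 5→2, Task 6→3, Task 7→3.
Schedule Task 1@1, Task 2@2, Task 3@1, Task 4@1, Task 5@2, Task 6@3, Task 7@3: h1:7  h2:8  h3:7  h4:7 — peak 8.
Total staffer-hours = 29 over 4 hours ⇒ peak ≥ ⌈29/4⌉ = 8, so 8 is optimal.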